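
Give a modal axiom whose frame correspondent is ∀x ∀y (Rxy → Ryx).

A defining formula is p → □◇p (the B axiom).
Suppose p→□◇p is valid. Take Rxy and set V(p)={x}. Then p at x, so □◇p at x, so ◇p at y, so some z with Ryz has p; z=x, i.e. Ryx.

p → □◇p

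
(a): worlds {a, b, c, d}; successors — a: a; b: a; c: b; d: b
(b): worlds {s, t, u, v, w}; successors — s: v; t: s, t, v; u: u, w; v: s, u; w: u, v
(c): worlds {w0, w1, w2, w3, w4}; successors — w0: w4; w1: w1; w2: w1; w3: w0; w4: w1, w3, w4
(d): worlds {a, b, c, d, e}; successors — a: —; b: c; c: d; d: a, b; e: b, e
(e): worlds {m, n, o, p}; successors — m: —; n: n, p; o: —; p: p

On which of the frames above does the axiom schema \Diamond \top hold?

Frame correspondent (Sahlqvist): \forall x \exists y Rxy — i.e. seriality.
(a): satisfies the condition.
(b): satisfies the condition.
(c): satisfies the condition.
(d): fails — world a has no successor.
(e): fails — world m has no successor.
Valid on: (a), (b), (c).

(a), (b), (c)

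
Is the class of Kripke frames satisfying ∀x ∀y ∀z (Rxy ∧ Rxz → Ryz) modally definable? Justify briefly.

The condition is the Euclidean property. A defining modal formula is ◇q → □◇q.
Suppose ◇q→□◇q is valid. Take Rxy, Rxz and set V(q)={y}. Then ◇q at x, so □◇q at x, so ◇q at z, so some w with Rzw has q; w=y, i.e. Rzy. By symmetry of the argument, Ryz.

Definable; ◇q → □◇q defines it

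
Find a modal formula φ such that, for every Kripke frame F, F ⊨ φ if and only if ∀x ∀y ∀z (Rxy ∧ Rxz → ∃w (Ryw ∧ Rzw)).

◇□r → □◇r

This is convergence; the standard corresponding axiom is .2: ◇□r → □◇r.
Suppose ◇□r→□◇r is valid. Take Rxy, Rxz and set V(r)={w : Ryw}. Then □r at y so ◇□r at x, so □◇r at x, so ◇r at z, giving w with Rzw and Ryw.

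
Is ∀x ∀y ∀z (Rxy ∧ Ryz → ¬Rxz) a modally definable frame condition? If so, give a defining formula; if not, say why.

No

If a class were modally definable it would be closed under surjective bounded morphisms (Goldblatt–Thomason).
The 5-cycle (worlds s,t,u,v,w with s→t→u→v→w→s) is intransitive. Mapping every world to a single reflexive point • is a surjective bounded morphism; the reflexive point is not intransitive (R••∧R•• but R••).
Hence intransitivity is not modally definable.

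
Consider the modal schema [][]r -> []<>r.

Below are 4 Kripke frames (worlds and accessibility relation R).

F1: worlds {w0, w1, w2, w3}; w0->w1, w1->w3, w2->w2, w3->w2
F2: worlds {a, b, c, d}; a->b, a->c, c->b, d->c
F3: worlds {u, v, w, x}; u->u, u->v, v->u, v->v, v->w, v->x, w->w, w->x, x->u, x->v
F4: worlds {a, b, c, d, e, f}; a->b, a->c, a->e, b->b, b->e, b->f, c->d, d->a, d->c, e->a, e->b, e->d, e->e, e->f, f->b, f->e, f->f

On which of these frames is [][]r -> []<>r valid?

F1, F3, F4

This is the axiom for a generalized confluence (Geach) condition; its first-order frame correspondent is forall x forall z (xRz -> exists w (x R^2 w & zRw)).
F1: satisfies the condition.
F2: fails — aRb but no w with aR²w and bRw.
F3: satisfies the condition.
F4: satisfies the condition.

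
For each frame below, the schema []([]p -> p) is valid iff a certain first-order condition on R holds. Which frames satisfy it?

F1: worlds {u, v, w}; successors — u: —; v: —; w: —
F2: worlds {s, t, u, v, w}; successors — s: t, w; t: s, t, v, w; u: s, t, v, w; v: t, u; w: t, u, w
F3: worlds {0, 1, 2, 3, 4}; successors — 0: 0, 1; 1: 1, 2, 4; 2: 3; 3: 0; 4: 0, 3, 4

The schema corresponds to shift-reflexivity: forall x forall y (Rxy -> Ryy).
F1: satisfies the condition.
F2: fails — Ruv but not Rvv.
F3: fails — R12 but not R22.
Valid on: F1.

F1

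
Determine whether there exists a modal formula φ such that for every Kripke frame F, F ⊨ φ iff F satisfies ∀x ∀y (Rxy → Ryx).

Definable; p → □◇p defines it

This is a Sahlqvist condition; the B axiom p → □◇p defines it.
Suppose p→□◇p is valid. Take Rxy and set V(p)={x}. Then p at x, so □◇p at x, so ◇p at y, so some z with Ryz has p; z=x, i.e. Ryx.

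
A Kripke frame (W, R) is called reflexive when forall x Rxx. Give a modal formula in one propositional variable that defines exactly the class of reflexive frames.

This is reflexivity; the standard corresponding axiom is T: □r → r.
Suppose □r→r is valid. At any x set V(r)={w : Rxw}. Then □r holds at x, so r holds at x, i.e. Rxx.

□r → r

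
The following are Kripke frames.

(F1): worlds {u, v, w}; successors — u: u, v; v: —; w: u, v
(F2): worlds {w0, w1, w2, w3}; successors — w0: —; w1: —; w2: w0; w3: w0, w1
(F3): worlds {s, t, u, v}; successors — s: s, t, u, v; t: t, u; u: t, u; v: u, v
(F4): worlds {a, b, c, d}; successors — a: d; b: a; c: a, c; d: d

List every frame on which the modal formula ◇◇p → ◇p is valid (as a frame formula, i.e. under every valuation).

(F1), (F2)

Frame correspondent (Sahlqvist): ∀x ∀y ∀z (Rxy ∧ Ryz → Rxz) — i.e. transitivity.
(F1): ✓.
(F2): ✓.
(F3): fails — Rvu and Rut but not Rvt.
(F4): fails — Rba and Rad but not Rbd.
Valid on: (F1), (F2).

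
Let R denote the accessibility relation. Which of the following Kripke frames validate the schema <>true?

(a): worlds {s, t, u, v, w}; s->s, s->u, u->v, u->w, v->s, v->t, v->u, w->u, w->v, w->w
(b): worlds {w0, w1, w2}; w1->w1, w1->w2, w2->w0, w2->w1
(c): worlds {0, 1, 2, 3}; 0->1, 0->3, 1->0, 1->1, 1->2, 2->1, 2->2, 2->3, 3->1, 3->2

Frame correspondent (Sahlqvist): forall x exists y Rxy — i.e. seriality.
(a): fails — world t has no successor.
(b): fails — world w0 has no successor.
(c): ✓.

(c)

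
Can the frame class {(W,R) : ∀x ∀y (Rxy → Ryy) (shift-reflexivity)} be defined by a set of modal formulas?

Yes — defined by □(□r → r)

The condition is shift-reflexivity. A defining modal formula is □(□r → r).
Suppose □(□r→r) is valid. Take Rxy and set V(r)={w : Ryw}. Then at y, □r holds; since □(□r→r) at x, □r→r at y, so r at y, i.e. Ryy.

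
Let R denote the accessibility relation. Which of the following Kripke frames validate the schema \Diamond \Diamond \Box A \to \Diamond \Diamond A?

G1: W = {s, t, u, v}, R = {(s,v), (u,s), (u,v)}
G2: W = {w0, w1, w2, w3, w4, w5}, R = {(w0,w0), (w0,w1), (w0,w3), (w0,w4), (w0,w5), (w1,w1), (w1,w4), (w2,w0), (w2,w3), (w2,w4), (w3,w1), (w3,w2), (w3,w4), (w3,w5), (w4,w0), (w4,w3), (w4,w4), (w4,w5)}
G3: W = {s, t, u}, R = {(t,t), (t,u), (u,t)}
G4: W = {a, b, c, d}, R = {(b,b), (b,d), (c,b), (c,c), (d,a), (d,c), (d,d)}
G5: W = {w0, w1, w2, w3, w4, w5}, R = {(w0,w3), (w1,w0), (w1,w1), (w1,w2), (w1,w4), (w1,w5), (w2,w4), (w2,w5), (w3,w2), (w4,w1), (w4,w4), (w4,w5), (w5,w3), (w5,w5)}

G3

This is the axiom for a generalized confluence (Geach) condition; its first-order frame correspondent is \forall x \forall y (x R^2 y \to \exists w (yRw \wedge x R^2 w)).
G1: fails — uR²v but no w with vRw and uR²w.
G2: fails — w0R²w5 but no w with w5Rw and w0R²w.
G3: condition met.
G4: fails — bR²a but no w with aRw and bR²w.
G5: fails — w0R²w2 but no w with w2Rw and w0R²w.
Valid on: G3.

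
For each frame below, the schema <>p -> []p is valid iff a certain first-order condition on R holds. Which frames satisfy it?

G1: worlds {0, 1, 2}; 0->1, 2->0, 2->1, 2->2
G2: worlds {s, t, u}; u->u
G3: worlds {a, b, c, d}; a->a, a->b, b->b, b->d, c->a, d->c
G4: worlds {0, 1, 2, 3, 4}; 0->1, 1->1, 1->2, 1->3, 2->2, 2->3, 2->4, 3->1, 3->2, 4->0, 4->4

The schema corresponds to partial functionality: forall x forall y forall z (Rxy & Rxz -> y = z).
G1: fails — 2 sees both 0 and 1.
G2: holds.
G3: fails — a sees both a and b.
G4: fails — 1 sees both 1 and 2.

G2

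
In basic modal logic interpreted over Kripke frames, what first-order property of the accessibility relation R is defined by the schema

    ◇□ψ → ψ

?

This is a form of the B axiom.
Its frame correspondent is symmetry — ∀x ∀y (Rxy → Ryx).

symmetry: ∀x ∀y (Rxy → Ryx)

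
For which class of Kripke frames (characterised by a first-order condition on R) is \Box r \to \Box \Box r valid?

transitivity: \forall x \forall y \forall z (Rxy \wedge Ryz \to Rxz)

Suppose □r→□□r is valid. Take Rxy, Ryz and set V(r)={w : Rxw}. Then □r at x, so □□r at x, so □r at y, so r at z, i.e. Rxz.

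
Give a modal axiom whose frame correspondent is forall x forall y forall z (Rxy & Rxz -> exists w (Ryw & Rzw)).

◇□r → □◇r

This is convergence; the standard corresponding axiom is .2: ◇□r → □◇r.
Suppose ◇□r→□◇r is valid. Take Rxy, Rxz and set V(r)={w : Ryw}. Then □r at y so ◇□r at x, so □◇r at x, so ◇r at z, giving w with Rzw and Ryw.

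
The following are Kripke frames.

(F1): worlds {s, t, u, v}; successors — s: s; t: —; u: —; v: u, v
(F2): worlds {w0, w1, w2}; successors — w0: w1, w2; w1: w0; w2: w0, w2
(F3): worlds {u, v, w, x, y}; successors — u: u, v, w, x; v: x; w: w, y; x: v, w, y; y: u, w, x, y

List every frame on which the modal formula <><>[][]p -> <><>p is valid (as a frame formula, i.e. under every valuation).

(F2), (F3)

The schema corresponds to a generalized confluence (Geach) condition: forall x forall y (x R^2 y -> exists w (y R^2 w & x R^2 w)).
(F1): fails — vR²u but no w with uR²w and vR²w.
(F2): holds.
(F3): holds.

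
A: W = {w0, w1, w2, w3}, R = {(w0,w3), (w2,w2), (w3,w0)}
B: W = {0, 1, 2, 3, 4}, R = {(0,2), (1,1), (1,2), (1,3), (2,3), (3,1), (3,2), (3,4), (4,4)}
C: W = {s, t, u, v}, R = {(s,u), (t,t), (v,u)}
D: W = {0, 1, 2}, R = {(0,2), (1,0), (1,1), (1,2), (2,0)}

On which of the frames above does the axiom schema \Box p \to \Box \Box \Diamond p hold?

A, C, D

This is the axiom for a generalized confluence (Geach) condition; its first-order frame correspondent is \forall x \forall z (x R^2 z \to \exists w (xRw \wedge zRw)).
A: holds.
B: fails — 1R²4 but no w with 1Rw and 4Rw.
C: holds.
D: holds.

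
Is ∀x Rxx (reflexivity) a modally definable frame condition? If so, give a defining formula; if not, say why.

The condition is reflexivity. A defining modal formula is □r → r.

Yes — defined by □r → r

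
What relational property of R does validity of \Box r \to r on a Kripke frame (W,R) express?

Reflexivity

Suppose □r→r is valid. At any x set V(r)={w : Rxw}. Then □r holds at x, so r holds at x, i.e. Rxx.
The converse is a direct semantic check.
Frame condition: \forall x Rxx.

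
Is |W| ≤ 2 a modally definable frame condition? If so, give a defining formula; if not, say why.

No — not modally definable

If a class were modally definable it would be closed under disjoint unions (Goldblatt–Thomason).
Any modal formula valid on each of 3 disjoint one-world frames is valid on their disjoint union (validity is preserved under disjoint unions). Each one-world frame has |W|=1≤2, but the union has |W|=3.
So no modal formula (or set of formulas) defines exactly the |W|≤2 frames.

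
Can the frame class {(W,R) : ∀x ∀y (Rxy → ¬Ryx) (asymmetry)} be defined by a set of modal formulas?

If a class were modally definable it would be closed under surjective bounded morphisms (Goldblatt–Thomason).
The 4-cycle (worlds a,b,c,d with a→b→c→d→a) is asymmetric. Mapping every world to a single reflexive point • is a surjective bounded morphism, and the reflexive point is not asymmetric (R•• but asymmetry requires ¬R••).
So the class is not modally definable.

Not modally definable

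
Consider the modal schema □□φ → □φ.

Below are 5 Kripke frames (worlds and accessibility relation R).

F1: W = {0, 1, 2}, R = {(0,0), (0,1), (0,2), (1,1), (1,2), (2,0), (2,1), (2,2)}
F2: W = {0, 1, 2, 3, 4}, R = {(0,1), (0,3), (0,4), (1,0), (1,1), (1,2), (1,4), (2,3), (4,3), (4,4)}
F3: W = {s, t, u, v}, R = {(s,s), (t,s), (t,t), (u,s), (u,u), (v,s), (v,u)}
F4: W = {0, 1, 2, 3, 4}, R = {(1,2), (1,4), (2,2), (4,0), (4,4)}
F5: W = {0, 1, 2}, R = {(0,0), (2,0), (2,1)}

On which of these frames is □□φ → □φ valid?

F1, F3, F4

The schema corresponds to density: ∀x ∀y (Rxy → ∃z (Rxz ∧ Rzy)).
F1: condition met.
F2: fails — R23 but no z with R2z and Rz3.
F3: condition met.
F4: condition met.
F5: fails — R21 but no z with R2z and Rz1.
Valid on: F1, F3, F4.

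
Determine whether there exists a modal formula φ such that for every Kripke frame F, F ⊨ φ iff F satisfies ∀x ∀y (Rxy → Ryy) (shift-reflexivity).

Yes, by □(□p → p)

This is a Sahlqvist condition; the T□ axiom □(□p → p) defines it.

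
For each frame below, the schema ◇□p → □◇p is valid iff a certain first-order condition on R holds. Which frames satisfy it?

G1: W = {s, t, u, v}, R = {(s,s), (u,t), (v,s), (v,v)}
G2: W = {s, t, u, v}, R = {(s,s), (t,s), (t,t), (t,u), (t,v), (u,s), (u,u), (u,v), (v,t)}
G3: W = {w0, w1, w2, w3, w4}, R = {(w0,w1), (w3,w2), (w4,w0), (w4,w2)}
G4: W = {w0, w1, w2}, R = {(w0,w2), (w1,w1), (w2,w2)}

G4

Frame correspondent (Sahlqvist): ∀x ∀y ∀z (Rxy ∧ Rxz → ∃w (Ryw ∧ Rzw)) — i.e. convergence.
G1: fails — Rut and Rut but t and t have no common successor.
G2: fails — Rtv and Rts but v and s have no common successor.
G3: fails — Rw0w1 and Rw0w1 but w1 and w1 have no common successor.
G4: holds.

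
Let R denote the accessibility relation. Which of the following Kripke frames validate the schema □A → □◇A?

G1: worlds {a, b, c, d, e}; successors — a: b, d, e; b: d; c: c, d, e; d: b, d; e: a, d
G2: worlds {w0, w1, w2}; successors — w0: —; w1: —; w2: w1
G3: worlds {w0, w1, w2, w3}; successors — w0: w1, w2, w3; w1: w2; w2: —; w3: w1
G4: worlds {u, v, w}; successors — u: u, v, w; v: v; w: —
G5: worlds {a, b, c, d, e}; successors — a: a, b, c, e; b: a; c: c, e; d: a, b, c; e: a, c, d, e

The schema corresponds to a generalized confluence (Geach) condition: ∀x ∀z (xRz → ∃w (xRw ∧ zRw)).
G1: ✓.
G2: fails — w2Rw1 but no w with w2Rw and w1Rw.
G3: fails — w0Rw2 but no w with w0Rw and w2Rw.
G4: fails — uRw but no t with uRt and wRt.
G5: ✓.
Valid on: G1, G5.

G1, G5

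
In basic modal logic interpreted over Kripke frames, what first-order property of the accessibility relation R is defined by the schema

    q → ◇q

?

Replacing q by ¬q and contraposing gives the equivalent schema □q → q.
Suppose □q→q is valid. At any x set V(q)={w : Rxw}. Then □q holds at x, so q holds at x, i.e. Rxx.
The converse is a direct semantic check.
So the correspondent is reflexivity.

reflexivity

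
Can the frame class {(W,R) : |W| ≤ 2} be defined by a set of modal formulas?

Not modally definable

If a class were modally definable it would be closed under disjoint unions (Goldblatt–Thomason).
Any modal formula valid on each of 3 disjoint one-world frames is valid on their disjoint union (validity is preserved under disjoint unions). Each one-world frame has |W|=1≤2, but the union has |W|=3.
Hence having at most 2 worlds is not modally definable.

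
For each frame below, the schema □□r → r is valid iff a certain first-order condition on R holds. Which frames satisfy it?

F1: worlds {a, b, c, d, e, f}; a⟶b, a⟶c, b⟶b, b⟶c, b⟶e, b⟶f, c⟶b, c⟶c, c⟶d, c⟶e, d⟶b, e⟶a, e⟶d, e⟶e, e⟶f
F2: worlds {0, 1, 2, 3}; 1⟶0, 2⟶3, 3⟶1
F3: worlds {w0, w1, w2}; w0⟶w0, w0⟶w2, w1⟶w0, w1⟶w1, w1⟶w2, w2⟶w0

This is the axiom for a generalized confluence (Geach) condition; its first-order frame correspondent is ∀x ∃w (xR²w ∧ x = w).
F1: fails — at a but no w with aR²w and a=w.
F2: fails — at 0 but no w with 0R²w and 0=w.
F3: holds.

F3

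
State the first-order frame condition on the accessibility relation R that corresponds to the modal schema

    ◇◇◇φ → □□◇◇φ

This is a Sahlqvist (Geach-type) schema ◇^3□^0φ → □^2◇^2φ.
Minimal-valuation argument: fix x; take any y with xR^3y and any z with xR^2z. Set V(φ) to the set of worlds R-reachable from y in exactly 0 steps. Then □^0φ holds at y, so the antecedent holds at x; validity forces ◇^2φ at z, giving a w with zR^2w and yR^0w.
First-order correspondent: ∀x ∀y ∀z ((xR³y ∧ xR²z) → ∃w (y = w ∧ zR²w)).

∀x ∀y ∀z ((xR³y ∧ xR²z) → ∃w (y = w ∧ zR²w))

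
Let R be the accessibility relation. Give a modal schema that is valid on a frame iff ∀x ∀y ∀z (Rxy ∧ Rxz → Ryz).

A defining formula is ◇r → □◇r (the 5 axiom).

◇r → □◇r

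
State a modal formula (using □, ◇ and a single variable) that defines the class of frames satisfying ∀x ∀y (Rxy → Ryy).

A defining formula is □(□r → r) (the T□ axiom).

□(□r → r)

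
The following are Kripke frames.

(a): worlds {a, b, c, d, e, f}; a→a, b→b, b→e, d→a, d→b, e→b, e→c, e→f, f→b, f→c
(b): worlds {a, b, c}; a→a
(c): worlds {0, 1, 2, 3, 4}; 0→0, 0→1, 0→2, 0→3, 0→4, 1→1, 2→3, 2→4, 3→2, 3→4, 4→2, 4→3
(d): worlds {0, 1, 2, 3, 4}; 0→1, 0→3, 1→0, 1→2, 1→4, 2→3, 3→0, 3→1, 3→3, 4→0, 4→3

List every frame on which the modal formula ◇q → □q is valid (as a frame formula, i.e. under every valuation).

Frame correspondent (Sahlqvist): ∀x ∀y ∀z (Rxy ∧ Rxz → y = z) — i.e. partial functionality.
(a): fails — b sees both b and e.
(b): satisfies the condition.
(c): fails — 0 sees both 0 and 1.
(d): fails — 0 sees both 1 and 3.

(b)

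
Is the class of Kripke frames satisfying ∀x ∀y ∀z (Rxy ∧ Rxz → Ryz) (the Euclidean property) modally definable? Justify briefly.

This is a Sahlqvist condition; the 5 axiom ◇r → □◇r defines it.
Suppose ◇r→□◇r is valid. Take Rxy, Rxz and set V(r)={y}. Then ◇r at x, so □◇r at x, so ◇r at z, so some w with Rzw has r; w=y, i.e. Rzy. By symmetry of the argument, Ryz.

Definable; ◇r → □◇r defines it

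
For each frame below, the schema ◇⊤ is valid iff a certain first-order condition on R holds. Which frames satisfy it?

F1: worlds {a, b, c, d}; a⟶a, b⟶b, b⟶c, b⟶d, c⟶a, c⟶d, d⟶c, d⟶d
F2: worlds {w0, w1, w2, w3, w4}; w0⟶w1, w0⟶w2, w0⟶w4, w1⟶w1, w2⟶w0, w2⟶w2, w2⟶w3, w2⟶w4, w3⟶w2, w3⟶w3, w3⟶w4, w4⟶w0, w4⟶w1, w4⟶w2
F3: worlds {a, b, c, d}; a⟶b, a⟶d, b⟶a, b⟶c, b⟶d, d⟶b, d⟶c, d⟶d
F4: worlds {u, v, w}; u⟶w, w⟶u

F1, F2

Frame correspondent (Sahlqvist): ∀x ∃y Rxy — i.e. seriality.
F1: holds.
F2: holds.
F3: fails — world c has no successor.
F4: fails — world v has no successor.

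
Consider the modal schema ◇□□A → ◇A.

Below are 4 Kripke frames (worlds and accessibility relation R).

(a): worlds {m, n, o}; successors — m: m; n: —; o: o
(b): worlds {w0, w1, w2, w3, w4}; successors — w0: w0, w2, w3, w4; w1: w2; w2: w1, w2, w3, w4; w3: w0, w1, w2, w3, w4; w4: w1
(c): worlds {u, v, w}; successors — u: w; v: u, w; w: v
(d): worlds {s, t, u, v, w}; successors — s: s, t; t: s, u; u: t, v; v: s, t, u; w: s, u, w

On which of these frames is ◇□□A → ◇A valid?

This is the axiom for a generalized confluence (Geach) condition; its first-order frame correspondent is ∀x ∀y (xRy → ∃w (yR²w ∧ xRw)).
(a): satisfies the condition.
(b): satisfies the condition.
(c): fails — vRu but no t with uR²t and vRt.
(d): satisfies the condition.

(a), (b), (d)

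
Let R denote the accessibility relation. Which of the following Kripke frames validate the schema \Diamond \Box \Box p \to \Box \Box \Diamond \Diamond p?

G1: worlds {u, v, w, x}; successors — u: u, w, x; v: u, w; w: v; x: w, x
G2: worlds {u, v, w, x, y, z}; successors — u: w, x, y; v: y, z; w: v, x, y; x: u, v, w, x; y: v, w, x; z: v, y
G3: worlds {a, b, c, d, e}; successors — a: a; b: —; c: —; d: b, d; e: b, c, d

This is the axiom for a generalized confluence (Geach) condition; its first-order frame correspondent is \forall x \forall y \forall z ((xRy \wedge x R^2 z) \to \exists w (y R^2 w \wedge z R^2 w)).
G1: satisfies the condition.
G2: satisfies the condition.
G3: fails — dRb, dR²b but no w with bR²w and bR²w.
Valid on: G1, G2.

G1, G2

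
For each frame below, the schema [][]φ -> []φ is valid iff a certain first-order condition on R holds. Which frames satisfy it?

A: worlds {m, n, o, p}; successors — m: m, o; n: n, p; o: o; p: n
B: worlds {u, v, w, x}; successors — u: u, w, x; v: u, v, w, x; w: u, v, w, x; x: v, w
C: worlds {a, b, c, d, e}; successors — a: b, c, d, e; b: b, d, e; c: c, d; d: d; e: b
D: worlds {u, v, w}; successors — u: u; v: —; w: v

This is the axiom for density; its first-order frame correspondent is forall x forall y (Rxy -> exists z (Rxz & Rzy)).
A: ✓.
B: ✓.
C: ✓.
D: fails — Rwv but no z with Rwz and Rzv.
Valid on: A, B, C.

A, B, C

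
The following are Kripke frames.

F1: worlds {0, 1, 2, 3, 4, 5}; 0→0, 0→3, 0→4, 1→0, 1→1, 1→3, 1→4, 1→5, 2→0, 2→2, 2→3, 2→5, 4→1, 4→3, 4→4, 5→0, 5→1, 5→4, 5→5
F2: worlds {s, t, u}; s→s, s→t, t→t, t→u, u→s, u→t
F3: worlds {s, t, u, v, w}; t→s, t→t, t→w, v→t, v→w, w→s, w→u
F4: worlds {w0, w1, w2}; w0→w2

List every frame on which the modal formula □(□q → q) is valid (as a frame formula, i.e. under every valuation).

This is the axiom for shift-reflexivity; its first-order frame correspondent is ∀x ∀y (Rxy → Ryy).
F1: fails — R03 but not R33.
F2: fails — Rtu but not Ruu.
F3: fails — Rwu but not Ruu.
F4: fails — Rw0w2 but not Rw2w2.

none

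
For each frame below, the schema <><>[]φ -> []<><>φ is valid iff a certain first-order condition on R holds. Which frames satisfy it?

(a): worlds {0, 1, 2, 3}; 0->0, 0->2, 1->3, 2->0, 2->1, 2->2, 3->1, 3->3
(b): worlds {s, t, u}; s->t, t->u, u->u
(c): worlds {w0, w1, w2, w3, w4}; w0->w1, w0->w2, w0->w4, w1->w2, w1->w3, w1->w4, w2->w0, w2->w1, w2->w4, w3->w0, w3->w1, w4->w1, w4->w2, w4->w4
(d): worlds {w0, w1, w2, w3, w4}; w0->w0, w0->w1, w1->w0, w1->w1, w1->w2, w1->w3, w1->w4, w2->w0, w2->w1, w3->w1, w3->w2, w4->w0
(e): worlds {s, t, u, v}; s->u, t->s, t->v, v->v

This is the axiom for a generalized confluence (Geach) condition; its first-order frame correspondent is forall x forall y forall z ((x R^2 y & xRz) -> exists w (yRw & z R^2 w)).
(a): fails — 0R²1, 0R0 but no w with 1Rw and 0R²w.
(b): holds.
(c): holds.
(d): holds.
(e): fails — tR²u, tRs but no w with uRw and sR²w.
Valid on: (b), (c), (d).

(b), (c), (d)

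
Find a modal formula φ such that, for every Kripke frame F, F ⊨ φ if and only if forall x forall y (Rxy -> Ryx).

This is symmetry; the standard corresponding axiom is B: r → □◇r.
Suppose r→□◇r is valid. Take Rxy and set V(r)={x}. Then r at x, so □◇r at x, so ◇r at y, so some z with Ryz has r; z=x, i.e. Ryx.

r → □◇r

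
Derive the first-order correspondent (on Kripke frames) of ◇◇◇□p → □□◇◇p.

∀x ∀y ∀z ((xR³y ∧ xR²z) → ∃w (yRw ∧ zR²w))

This is a Sahlqvist (Geach-type) schema ◇^3□^1p → □^2◇^2p.
Minimal-valuation argument: fix x; take any y with xR^3y and any z with xR^2z. Set V(p) to the set of worlds R-reachable from y in exactly 1 step. Then □^1p holds at y, so the antecedent holds at x; validity forces ◇^2p at z, giving a w with zR^2w and yR^1w.
First-order correspondent: ∀x ∀y ∀z ((xR³y ∧ xR²z) → ∃w (yRw ∧ zR²w)).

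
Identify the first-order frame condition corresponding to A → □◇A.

This is the B axiom.
It corresponds to symmetry: ∀x ∀y (Rxy → Ryx).

symmetry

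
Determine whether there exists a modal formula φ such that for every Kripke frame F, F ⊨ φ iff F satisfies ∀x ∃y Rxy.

Yes: it is seriality, defined by the D schema □p → ◇p.

Yes — defined by □p → ◇p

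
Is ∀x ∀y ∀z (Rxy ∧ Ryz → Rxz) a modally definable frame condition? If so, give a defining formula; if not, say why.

Yes, by □r → □□r

Yes: it is transitivity, defined by the 4 schema □r → □□r.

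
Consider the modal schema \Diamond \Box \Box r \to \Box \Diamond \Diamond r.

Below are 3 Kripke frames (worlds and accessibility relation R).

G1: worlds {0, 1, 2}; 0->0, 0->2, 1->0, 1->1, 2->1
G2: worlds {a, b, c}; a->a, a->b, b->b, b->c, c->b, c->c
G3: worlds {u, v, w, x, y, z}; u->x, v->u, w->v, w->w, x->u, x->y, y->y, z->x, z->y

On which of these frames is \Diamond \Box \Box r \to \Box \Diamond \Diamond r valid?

This is the axiom for a generalized confluence (Geach) condition; its first-order frame correspondent is \forall x \forall y \forall z ((xRy \wedge xRz) \to \exists w (y R^2 w \wedge z R^2 w)).
G1: satisfies the condition.
G2: satisfies the condition.
G3: fails — wRv, wRw but no t with vR²t and wR²t.

G1, G2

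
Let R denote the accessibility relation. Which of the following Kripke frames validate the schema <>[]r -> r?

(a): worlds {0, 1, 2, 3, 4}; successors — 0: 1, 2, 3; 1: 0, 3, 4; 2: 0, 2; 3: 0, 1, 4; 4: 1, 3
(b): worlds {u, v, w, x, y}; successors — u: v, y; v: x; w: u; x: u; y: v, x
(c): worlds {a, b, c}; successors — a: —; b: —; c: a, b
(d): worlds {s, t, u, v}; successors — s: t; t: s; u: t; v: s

This is the axiom for symmetry; its first-order frame correspondent is forall x forall y (Rxy -> Ryx).
(a): satisfies the condition.
(b): fails — Ruv but not Rvu.
(c): fails — Rca but not Rac.
(d): fails — Rvs but not Rsv.

(a)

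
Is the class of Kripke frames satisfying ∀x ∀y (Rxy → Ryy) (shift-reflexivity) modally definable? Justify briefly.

Definable; □(□q → q) defines it

The condition is shift-reflexivity. A defining modal formula is □(□q → q).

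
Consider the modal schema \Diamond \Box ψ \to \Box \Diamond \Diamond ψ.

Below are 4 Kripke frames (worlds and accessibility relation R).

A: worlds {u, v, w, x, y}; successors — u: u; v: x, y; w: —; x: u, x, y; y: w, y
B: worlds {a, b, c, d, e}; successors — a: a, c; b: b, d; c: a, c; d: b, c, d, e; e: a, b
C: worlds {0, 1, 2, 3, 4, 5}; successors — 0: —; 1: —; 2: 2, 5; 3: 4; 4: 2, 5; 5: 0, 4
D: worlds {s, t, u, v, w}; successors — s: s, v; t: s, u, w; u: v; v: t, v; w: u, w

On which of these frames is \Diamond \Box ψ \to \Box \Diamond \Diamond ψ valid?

none

This is the axiom for a generalized confluence (Geach) condition; its first-order frame correspondent is \forall x \forall y \forall z ((xRy \wedge xRz) \to \exists w (yRw \wedge z R^2 w)).
A: fails — xRu, xRy but no t with uRt and yR²t.
B: fails — dRb, dRc but no w with bRw and cR²w.
C: fails — 2R5, 2R5 but no w with 5Rw and 5R²w.
D: fails — tRw, tRs but no w* with wRw* and sR²w*.
Valid on no frame.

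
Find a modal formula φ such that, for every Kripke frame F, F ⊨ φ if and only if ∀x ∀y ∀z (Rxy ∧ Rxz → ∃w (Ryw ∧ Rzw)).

The condition is convergence. The .2 schema ◇□r → □◇r defines it.

◇□r → □◇r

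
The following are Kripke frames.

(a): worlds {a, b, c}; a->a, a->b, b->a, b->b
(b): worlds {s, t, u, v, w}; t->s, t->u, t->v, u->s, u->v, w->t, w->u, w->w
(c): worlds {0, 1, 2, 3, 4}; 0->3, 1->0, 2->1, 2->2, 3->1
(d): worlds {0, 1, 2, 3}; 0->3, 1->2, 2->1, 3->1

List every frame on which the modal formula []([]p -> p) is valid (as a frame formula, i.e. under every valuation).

This is the axiom for shift-reflexivity; its first-order frame correspondent is forall x forall y (Rxy -> Ryy).
(a): satisfies the condition.
(b): fails — Ruv but not Rvv.
(c): fails — R10 but not R00.
(d): fails — R12 but not R22.
Valid on: (a).

(a)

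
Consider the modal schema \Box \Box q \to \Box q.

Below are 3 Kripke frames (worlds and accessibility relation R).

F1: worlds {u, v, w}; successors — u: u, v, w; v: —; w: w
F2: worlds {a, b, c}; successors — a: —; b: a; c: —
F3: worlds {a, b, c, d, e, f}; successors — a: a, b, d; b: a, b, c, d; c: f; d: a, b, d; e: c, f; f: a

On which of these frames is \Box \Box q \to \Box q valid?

F1

Frame correspondent (Sahlqvist): \forall x \forall y (Rxy \to \exists z (Rxz \wedge Rzy)) — i.e. density.
F1: condition met.
F2: fails — Rba but no z with Rbz and Rza.
F3: fails — Rcf but no z with Rcz and Rzf.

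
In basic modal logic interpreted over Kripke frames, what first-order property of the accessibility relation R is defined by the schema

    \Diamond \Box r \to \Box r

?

The Euclidean property

Replacing r by ¬r and contraposing gives the equivalent schema ◇r → □◇r.
Suppose ◇r→□◇r is valid. Take Rxy, Rxz and set V(r)={y}. Then ◇r at x, so □◇r at x, so ◇r at z, so some w with Rzw has r; w=y, i.e. Rzy. By symmetry of the argument, Ryz.
Conversely, any frame satisfying \forall x \forall y \forall z (Rxy \wedge Rxz \to Ryz) validates the schema.
So the correspondent is the Euclidean property.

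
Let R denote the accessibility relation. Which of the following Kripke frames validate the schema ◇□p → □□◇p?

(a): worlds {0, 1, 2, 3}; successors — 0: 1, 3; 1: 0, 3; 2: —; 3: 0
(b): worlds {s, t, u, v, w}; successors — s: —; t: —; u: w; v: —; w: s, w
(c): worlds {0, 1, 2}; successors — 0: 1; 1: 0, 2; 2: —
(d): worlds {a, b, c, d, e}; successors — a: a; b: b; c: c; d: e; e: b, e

(d)

Frame correspondent (Sahlqvist): ∀x ∀y ∀z ((xRy ∧ xR²z) → ∃w (yRw ∧ zRw)) — i.e. a generalized confluence (Geach) condition.
(a): fails — 0R3, 0R²0 but no w with 3Rw and 0Rw.
(b): fails — uRw, uR²s but no w* with wRw* and sRw*.
(c): fails — 0R1, 0R²0 but no w with 1Rw and 0Rw.
(d): ✓.
Valid on: (d).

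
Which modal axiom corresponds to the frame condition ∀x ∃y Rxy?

A defining formula is □q → ◇q (the D axiom).
Suppose □q→◇q is valid. At any x set V(q)=W. Then □q at x, so ◇q at x, so x has a successor.

□q → ◇q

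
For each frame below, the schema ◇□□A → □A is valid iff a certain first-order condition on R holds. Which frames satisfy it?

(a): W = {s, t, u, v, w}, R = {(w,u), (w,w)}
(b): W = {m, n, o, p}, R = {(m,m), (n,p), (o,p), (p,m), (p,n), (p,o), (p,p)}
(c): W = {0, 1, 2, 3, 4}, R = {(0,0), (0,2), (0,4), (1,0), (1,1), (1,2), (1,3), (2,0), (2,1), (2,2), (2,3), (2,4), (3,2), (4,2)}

Frame correspondent (Sahlqvist): ∀x ∀y ∀z ((xRy ∧ xRz) → ∃w (yR²w ∧ z = w)) — i.e. a generalized confluence (Geach) condition.
(a): fails — wRu, wRu but no w* with uR²w* and u=w*.
(b): fails — pRm, pRn but no w with mR²w and n=w.
(c): condition met.

(c)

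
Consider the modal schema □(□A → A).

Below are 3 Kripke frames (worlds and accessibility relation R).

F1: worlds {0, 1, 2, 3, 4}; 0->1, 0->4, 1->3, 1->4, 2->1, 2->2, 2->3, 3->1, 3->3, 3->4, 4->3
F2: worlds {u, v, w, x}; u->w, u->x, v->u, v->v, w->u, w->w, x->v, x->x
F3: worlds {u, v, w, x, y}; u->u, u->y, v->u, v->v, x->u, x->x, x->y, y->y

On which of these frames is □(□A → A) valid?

F3

Frame correspondent (Sahlqvist): ∀x ∀y (Rxy → Ryy) — i.e. shift-reflexivity.
F1: fails — R34 but not R44.
F2: fails — Rwu but not Ruu.
F3: satisfies the condition.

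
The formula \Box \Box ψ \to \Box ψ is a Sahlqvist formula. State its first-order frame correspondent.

density: \forall x \forall y (Rxy \to \exists z (Rxz \wedge Rzy))

This is the C4 axiom.
Its frame correspondent is density — \forall x \forall y (Rxy \to \exists z (Rxz \wedge Rzy)).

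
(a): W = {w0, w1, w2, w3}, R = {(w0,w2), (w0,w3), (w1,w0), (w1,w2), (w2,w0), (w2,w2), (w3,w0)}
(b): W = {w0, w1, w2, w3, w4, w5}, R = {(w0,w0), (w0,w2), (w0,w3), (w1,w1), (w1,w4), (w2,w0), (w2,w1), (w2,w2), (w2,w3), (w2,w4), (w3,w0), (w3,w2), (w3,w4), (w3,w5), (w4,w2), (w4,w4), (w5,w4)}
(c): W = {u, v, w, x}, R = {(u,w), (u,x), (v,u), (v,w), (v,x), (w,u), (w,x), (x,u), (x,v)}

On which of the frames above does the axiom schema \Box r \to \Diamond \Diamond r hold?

(b), (c)

The schema corresponds to a generalized confluence (Geach) condition: \forall x \exists w (xRw \wedge x R^2 w).
(a): fails — at w3 but no w with w3Rw and w3R²w.
(b): condition met.
(c): condition met.
Valid on: (b), (c).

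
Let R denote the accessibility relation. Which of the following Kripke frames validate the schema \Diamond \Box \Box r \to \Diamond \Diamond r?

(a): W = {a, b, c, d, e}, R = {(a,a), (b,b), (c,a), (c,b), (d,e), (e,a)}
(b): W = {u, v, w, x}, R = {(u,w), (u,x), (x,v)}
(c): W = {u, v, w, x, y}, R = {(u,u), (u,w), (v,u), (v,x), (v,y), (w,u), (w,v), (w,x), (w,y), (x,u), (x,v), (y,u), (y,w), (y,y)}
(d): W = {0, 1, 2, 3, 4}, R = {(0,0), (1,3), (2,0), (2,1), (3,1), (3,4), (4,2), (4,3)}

This is the axiom for a generalized confluence (Geach) condition; its first-order frame correspondent is \forall x \forall y (xRy \to \exists w (y R^2 w \wedge x R^2 w)).
(a): ✓.
(b): fails — uRw but no t with wR²t and uR²t.
(c): ✓.
(d): fails — 1R3 but no w with 3R²w and 1R²w.

(a), (c)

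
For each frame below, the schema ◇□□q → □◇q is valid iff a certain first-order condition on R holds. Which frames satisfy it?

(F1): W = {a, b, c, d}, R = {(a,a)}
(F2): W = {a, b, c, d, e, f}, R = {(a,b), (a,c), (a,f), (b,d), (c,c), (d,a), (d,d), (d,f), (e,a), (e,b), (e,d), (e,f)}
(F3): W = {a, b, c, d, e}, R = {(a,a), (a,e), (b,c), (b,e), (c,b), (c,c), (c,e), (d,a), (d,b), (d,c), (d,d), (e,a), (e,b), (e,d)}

(F1), (F3)

This is the axiom for a generalized confluence (Geach) condition; its first-order frame correspondent is ∀x ∀y ∀z ((xRy ∧ xRz) → ∃w (yR²w ∧ zRw)).
(F1): ✓.
(F2): fails — aRb, aRc but no w with bR²w and cRw.
(F3): ✓.
Valid on: (F1), (F3).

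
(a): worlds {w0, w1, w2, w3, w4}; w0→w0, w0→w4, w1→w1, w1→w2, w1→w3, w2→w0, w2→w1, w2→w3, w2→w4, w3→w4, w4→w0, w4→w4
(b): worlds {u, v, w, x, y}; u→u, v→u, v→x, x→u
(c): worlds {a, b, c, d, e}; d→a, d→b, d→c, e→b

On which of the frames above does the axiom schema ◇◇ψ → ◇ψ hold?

(b), (c)

The schema corresponds to transitivity: ∀x ∀y ∀z (Rxy ∧ Ryz → Rxz).
(a): fails — Rw1w2 and Rw2w4 but not Rw1w4.
(b): ✓.
(c): ✓.
Valid on: (b), (c).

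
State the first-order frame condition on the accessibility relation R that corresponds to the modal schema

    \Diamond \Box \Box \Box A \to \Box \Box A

\forall x \forall y \forall z ((xRy \wedge x R^2 z) \to \exists w (y R^3 w \wedge z = w))

This is a Sahlqvist (Geach-type) schema ◇^1□^3A → □^2◇^0A.
Minimal-valuation argument: fix x; take any y with xR^1y and any z with xR^2z. Set V(A) to the set of worlds R-reachable from y in exactly 3 steps. Then □^3A holds at y, so the antecedent holds at x; validity forces ◇^0A at z, giving a w with zR^0w and yR^3w.
First-order correspondent: \forall x \forall y \forall z ((xRy \wedge x R^2 z) \to \exists w (y R^3 w \wedge z = w)).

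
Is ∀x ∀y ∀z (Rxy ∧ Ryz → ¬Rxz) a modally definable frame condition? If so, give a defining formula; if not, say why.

Modal frame validity is preserved under surjective bounded morphisms.
The 5-cycle (worlds w0,w1,w2,w3,w4 with w0→w1→w2→w3→w4→w0) is intransitive. Mapping every world to a single reflexive point • is a surjective bounded morphism; the reflexive point is not intransitive (R••∧R•• but R••).
So the class is not modally definable.

Not modally definable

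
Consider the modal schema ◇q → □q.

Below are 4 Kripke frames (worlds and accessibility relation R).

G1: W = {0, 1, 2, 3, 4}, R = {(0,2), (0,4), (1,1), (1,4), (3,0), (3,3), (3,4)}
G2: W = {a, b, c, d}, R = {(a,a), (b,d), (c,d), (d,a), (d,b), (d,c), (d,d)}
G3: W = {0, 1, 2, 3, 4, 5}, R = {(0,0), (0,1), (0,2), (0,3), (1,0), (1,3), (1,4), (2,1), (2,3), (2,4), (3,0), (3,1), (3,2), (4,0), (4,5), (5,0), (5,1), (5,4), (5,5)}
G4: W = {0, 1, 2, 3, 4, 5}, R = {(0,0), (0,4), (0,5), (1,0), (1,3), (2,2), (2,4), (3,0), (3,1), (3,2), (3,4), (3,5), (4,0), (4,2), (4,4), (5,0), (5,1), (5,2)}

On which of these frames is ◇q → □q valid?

Frame correspondent (Sahlqvist): ∀x ∀y ∀z (Rxy ∧ Rxz → y = z) — i.e. partial functionality.
G1: fails — 0 sees both 2 and 4.
G2: fails — d sees both a and b.
G3: fails — 0 sees both 0 and 1.
G4: fails — 0 sees both 0 and 4.

none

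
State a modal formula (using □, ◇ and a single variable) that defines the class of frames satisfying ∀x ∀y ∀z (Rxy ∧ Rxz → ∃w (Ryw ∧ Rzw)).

The condition is convergence. The .2 schema ◇□q → □◇q defines it.

◇□q → □◇q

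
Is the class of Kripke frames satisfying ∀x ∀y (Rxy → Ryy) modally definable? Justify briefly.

Definable; □(□q → q) defines it

This is a Sahlqvist condition; the T□ axiom □(□q → q) defines it.
Suppose □(□q→q) is valid. Take Rxy and set V(q)={w : Ryw}. Then at y, □q holds; since □(□q→q) at x, □q→q at y, so q at y, i.e. Ryy.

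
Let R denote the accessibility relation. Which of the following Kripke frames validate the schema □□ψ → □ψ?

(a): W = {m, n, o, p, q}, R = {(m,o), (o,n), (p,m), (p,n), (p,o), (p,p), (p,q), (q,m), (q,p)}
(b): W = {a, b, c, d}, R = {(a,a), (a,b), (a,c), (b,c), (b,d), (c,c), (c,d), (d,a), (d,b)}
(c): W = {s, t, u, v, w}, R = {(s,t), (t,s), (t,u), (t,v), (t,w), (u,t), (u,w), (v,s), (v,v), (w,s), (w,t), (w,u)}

Frame correspondent (Sahlqvist): ∀x ∀y (Rxy → ∃z (Rxz ∧ Rzy)) — i.e. density.
(a): fails — Ron but no z with Roz and Rzn.
(b): condition met.
(c): fails — Rst but no z with Rsz and Rzt.

(b)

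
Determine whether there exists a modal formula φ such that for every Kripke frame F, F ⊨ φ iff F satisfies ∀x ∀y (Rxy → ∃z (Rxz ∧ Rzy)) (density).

This is a Sahlqvist condition; the C4 axiom □□p → □p defines it.
Suppose □□p→□p is valid. Take Rxy and set V(p)={w : xR²w}. Then □□p at x, so □p at x, so p at y, i.e. ∃z(Rxz∧Rzy).

Yes, by □□p → □p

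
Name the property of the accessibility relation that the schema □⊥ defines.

Emptiness of R

This schema is the Ver axiom.
Its frame correspondent is emptiness of R — ∀x ∀y ¬Rxy.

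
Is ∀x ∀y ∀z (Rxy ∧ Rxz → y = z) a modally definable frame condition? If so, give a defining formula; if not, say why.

Yes, by ◇p → □p

Yes: it is partial functionality, defined by the CD schema ◇p → □p.
Suppose ◇p→□p is valid. Take Rxy, Rxz and set V(p)={y}. Then ◇p at x, so □p at x, so p at z, i.e. z=y.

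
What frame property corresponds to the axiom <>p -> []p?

partial functionality

Suppose ◇p→□p is valid. Take Rxy, Rxz and set V(p)={y}. Then ◇p at x, so □p at x, so p at z, i.e. z=y.
Conversely, any frame satisfying forall x forall y forall z (Rxy & Rxz -> y = z) validates the schema.
Frame condition: forall x forall y forall z (Rxy & Rxz -> y = z).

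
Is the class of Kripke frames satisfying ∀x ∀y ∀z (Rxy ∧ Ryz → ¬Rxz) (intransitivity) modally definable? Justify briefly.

No

Any modally definable frame class is closed under surjective bounded morphisms.
The 7-cycle (worlds s,t,u,v,w,x,y with s→t→u→v→w→x→y→s) is intransitive. Mapping every world to a single reflexive point • is a surjective bounded morphism; the reflexive point is not intransitive (R••∧R•• but R••).
So the class is not modally definable.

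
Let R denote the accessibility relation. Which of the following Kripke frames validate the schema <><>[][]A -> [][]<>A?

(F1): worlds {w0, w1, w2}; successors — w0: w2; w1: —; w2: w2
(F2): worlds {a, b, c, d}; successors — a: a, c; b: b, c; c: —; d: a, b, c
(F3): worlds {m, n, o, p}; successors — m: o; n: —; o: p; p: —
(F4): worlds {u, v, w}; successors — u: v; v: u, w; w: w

This is the axiom for a generalized confluence (Geach) condition; its first-order frame correspondent is forall x forall y forall z ((x R^2 y & x R^2 z) -> exists w (y R^2 w & zRw)).
(F1): holds.
(F2): fails — aR²a, aR²c but no w with aR²w and cRw.
(F3): fails — mR²p, mR²p but no w with pR²w and pRw.
(F4): fails — uR²u, uR²u but no t with uR²t and uRt.

(F1)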